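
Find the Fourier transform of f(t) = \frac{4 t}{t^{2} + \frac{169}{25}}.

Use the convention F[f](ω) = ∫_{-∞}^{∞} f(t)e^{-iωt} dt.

F(ω) = - 4 i \pi e^{- \frac{13 \left|{\omega}\right|}{5}} \operatorname{sign}{\left(\omega \right)}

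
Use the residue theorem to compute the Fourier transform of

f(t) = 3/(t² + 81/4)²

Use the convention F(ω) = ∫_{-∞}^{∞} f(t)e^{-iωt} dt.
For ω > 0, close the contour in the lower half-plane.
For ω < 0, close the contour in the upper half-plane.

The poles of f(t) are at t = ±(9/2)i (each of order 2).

Let g(z) = f(z)e^{-iωz}; for large |z| the factor e^{-iωz} decays in the lower half-plane when ω > 0 and in the upper half-plane when ω < 0.

Case ω > 0 (lower half-plane, clockwise contour ⇒ F(ω) = -2πi·ΣRes):
  Res_{z = - \frac{9 i}{2}} g(z) = \frac{i \left(9 \omega + 2\right) e^{- \frac{9 \omega}{2}}}{243} (pole of order 2)
  F(ω) = -2πi·ΣRes = \frac{2 \pi \left(9 \omega + 2\right) e^{- \frac{9 \omega}{2}}}{243}

Case ω < 0 (upper half-plane, counterclockwise contour ⇒ F(ω) = +2πi·ΣRes):
  Res_{z = \frac{9 i}{2}} g(z) = \frac{i \left(9 \omega - 2\right) e^{\frac{9 \omega}{2}}}{243} (pole of order 2)
  F(ω) = 2πi·ΣRes = \frac{2 \pi \left(2 - 9 \omega\right) e^{\frac{9 \omega}{2}}}{243}

Both cases combine into a single formula in |ω|:

F(ω) = \frac{2 \pi \left(9 \left|{\omega}\right| + 2\right) e^{- \frac{9 \left|{\omega}\right|}{2}}}{243}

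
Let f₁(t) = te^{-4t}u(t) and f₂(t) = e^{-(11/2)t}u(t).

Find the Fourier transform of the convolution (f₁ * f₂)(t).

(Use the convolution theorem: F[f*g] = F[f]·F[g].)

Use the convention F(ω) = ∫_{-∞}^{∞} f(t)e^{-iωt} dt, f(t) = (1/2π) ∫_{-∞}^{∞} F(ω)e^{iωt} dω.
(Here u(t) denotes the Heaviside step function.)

F[f₁*f₂](ω) = \frac{2}{\left(i \omega + 4\right)^{2} \left(2 i \omega + 11\right)}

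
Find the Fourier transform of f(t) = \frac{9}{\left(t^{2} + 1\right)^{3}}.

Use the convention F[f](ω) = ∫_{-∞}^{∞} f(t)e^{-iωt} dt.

F(ω) = \frac{9 \pi \left(\omega^{2} + 3 \left|{\omega}\right| + 3\right) e^{- \left|{\omega}\right|}}{8}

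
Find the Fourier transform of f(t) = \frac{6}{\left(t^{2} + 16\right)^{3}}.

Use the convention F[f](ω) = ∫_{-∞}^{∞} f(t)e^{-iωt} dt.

F(ω) = \frac{3 \pi \left(16 \omega^{2} + 12 \left|{\omega}\right| + 3\right) e^{- 4 \left|{\omega}\right|}}{4096}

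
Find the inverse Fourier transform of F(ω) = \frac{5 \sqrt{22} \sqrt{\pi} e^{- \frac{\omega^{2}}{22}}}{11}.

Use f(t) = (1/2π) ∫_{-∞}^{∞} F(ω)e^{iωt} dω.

f(t) = 5 e^{- \frac{11 t^{2}}{2}}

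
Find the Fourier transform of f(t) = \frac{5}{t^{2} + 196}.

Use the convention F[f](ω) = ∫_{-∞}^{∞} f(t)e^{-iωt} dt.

F(ω) = \frac{5 \pi e^{- 14 \left|{\omega}\right|}}{14}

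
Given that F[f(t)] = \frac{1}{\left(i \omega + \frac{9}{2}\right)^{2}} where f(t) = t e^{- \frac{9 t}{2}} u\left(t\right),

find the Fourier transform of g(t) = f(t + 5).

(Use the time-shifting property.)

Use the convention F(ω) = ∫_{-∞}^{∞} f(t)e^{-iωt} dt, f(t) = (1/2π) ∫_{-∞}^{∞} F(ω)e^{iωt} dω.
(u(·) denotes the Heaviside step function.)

F[g](ω) = \frac{4 e^{5 i \omega}}{\left(2 i \omega + 9\right)^{2}}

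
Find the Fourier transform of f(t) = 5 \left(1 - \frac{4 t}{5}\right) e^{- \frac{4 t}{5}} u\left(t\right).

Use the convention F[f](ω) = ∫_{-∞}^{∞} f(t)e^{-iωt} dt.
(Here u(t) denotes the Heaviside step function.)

F(ω) = \frac{125 i \omega}{- 25 \omega^{2} + 40 i \omega + 16}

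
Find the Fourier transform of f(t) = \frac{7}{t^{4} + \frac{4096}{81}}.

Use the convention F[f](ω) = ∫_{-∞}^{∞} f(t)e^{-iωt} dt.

F(ω) = \frac{189 \pi e^{- \frac{4 \sqrt{2} \left|{\omega}\right|}{3}} \sin{\left(\frac{4 \sqrt{2} \left|{\omega}\right|}{3} + \frac{\pi}{4} \right)}}{512}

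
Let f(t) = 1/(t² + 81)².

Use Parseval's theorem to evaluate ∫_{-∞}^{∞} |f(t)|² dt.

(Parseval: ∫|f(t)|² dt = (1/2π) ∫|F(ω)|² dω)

∫|f(t)|² dt = \frac{5 \pi}{76527504}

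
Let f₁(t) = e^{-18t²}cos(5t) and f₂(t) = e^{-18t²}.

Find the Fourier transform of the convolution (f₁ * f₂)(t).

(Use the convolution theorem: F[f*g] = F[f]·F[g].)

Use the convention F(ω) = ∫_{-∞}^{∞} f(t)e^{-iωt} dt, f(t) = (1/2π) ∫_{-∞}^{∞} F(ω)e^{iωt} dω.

F[f₁*f₂](ω) = \frac{\pi \left(e^{\frac{5 \omega}{18}} + 1\right) e^{- \frac{\omega^{2}}{36} - \frac{5 \omega}{36} - \frac{25}{72}}}{36}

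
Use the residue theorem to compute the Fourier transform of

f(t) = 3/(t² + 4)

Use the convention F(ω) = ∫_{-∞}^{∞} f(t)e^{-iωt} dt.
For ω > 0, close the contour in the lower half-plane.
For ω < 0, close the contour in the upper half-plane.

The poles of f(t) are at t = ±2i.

Let g(z) = f(z)e^{-iωz}; for large |z| the factor e^{-iωz} decays in the lower half-plane when ω > 0 and in the upper half-plane when ω < 0.

Case ω > 0 (lower half-plane, clockwise contour ⇒ F(ω) = -2πi·ΣRes):
  Res_{z = - 2 i} g(z) = \frac{3 i e^{- 2 \omega}}{4}
  F(ω) = -2πi·ΣRes = \frac{3 \pi e^{- 2 \omega}}{2}

Case ω < 0 (upper half-plane, counterclockwise contour ⇒ F(ω) = +2πi·ΣRes):
  Res_{z = 2 i} g(z) = - \frac{3 i e^{2 \omega}}{4}
  F(ω) = 2πi·ΣRes = \frac{3 \pi e^{2 \omega}}{2}

Both cases combine into a single formula in |ω|:

F(ω) = \frac{3 \pi e^{- 2 \left|{\omega}\right|}}{2}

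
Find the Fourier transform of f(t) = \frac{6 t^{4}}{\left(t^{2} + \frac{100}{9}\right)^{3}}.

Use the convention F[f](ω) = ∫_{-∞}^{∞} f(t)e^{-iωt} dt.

F(ω) = \frac{\pi \left(100 \omega^{2} - 150 \left|{\omega}\right| + 27\right) e^{- \frac{10 \left|{\omega}\right|}{3}}}{40}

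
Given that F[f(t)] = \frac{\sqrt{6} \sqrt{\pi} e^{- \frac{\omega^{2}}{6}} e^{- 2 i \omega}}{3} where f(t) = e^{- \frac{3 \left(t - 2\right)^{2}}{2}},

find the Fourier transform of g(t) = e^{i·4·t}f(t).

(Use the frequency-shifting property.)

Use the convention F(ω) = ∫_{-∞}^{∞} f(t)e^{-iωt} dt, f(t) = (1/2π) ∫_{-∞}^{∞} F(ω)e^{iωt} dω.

F[g](ω) = \frac{\sqrt{6} \sqrt{\pi} e^{- \frac{\left(\omega - 4\right) \left(\omega - 4 + 12 i\right)}{6}}}{3}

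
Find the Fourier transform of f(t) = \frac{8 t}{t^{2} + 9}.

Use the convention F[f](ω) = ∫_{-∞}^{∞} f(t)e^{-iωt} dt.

F(ω) = - 8 i \pi e^{- 3 \left|{\omega}\right|} \operatorname{sign}{\left(\omega \right)}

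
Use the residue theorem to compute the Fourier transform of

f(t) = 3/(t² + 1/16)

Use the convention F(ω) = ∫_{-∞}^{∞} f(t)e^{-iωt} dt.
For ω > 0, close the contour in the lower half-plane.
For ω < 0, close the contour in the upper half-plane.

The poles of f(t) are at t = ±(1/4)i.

Let g(z) = f(z)e^{-iωz}; for large |z| the factor e^{-iωz} decays in the lower half-plane when ω > 0 and in the upper half-plane when ω < 0.

Case ω > 0 (lower half-plane, clockwise contour ⇒ F(ω) = -2πi·ΣRes):
  Res_{z = - \frac{i}{4}} g(z) = 6 i e^{- \frac{\omega}{4}}
  F(ω) = -2πi·ΣRes = 12 \pi e^{- \frac{\omega}{4}}

Case ω < 0 (upper half-plane, counterclockwise contour ⇒ F(ω) = +2πi·ΣRes):
  Res_{z = \frac{i}{4}} g(z) = - 6 i e^{\frac{\omega}{4}}
  F(ω) = 2πi·ΣRes = 12 \pi e^{\frac{\omega}{4}}

Both cases combine into a single formula in |ω|:

F(ω) = 12 \pi e^{- \frac{\left|{\omega}\right|}{4}}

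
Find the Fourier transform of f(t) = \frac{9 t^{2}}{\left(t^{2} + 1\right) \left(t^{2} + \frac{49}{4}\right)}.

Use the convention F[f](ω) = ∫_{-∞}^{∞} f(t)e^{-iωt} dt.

F(ω) = - \frac{4 \pi e^{- \left|{\omega}\right|}}{5} + \frac{14 \pi e^{- \frac{7 \left|{\omega}\right|}{2}}}{5}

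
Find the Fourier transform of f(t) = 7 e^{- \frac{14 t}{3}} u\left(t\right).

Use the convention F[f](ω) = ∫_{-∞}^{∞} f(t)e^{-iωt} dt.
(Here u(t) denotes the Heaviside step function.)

F(ω) = \frac{21}{3 i \omega + 14}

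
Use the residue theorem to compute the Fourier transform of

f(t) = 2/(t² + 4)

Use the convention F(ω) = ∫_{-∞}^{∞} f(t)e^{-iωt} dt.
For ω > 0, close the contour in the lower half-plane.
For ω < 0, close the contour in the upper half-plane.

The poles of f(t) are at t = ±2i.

Let g(z) = f(z)e^{-iωz}; for large |z| the factor e^{-iωz} decays in the lower half-plane when ω > 0 and in the upper half-plane when ω < 0.

Case ω > 0 (lower half-plane, clockwise contour ⇒ F(ω) = -2πi·ΣRes):
  Res_{z = - 2 i} g(z) = \frac{i e^{- 2 \omega}}{2}
  F(ω) = -2πi·ΣRes = \pi e^{- 2 \omega}

Case ω < 0 (upper half-plane, counterclockwise contour ⇒ F(ω) = +2πi·ΣRes):
  Res_{z = 2 i} g(z) = - \frac{i e^{2 \omega}}{2}
  F(ω) = 2πi·ΣRes = \pi e^{2 \omega}

Both cases combine into a single formula in |ω|:

F(ω) = \pi e^{- 2 \left|{\omega}\right|}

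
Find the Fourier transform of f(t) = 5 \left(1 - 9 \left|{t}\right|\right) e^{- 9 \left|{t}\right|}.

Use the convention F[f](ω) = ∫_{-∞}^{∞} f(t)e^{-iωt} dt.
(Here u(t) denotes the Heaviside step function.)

F(ω) = \frac{180 \omega^{2}}{\left(\omega^{2} + 81\right)^{2}}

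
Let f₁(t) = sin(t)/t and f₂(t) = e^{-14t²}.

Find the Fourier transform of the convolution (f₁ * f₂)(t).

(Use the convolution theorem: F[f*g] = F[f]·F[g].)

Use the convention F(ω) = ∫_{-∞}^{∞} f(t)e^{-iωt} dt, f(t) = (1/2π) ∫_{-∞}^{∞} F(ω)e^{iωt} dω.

F[f₁*f₂](ω) = \begin{cases} \frac{\sqrt{14} \pi^{\frac{3}{2}} e^{- \frac{\omega^{2}}{56}}}{14} & \text{for}\: \omega > -1 \wedge \omega < 1 \\0 & \text{otherwise} \end{cases}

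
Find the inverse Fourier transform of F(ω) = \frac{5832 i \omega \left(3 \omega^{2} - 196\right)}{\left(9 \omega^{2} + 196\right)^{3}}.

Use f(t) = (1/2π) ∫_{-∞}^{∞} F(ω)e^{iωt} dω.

f(t) = 6 t e^{- \frac{14 \left|{t}\right|}{3}} \left|{t}\right|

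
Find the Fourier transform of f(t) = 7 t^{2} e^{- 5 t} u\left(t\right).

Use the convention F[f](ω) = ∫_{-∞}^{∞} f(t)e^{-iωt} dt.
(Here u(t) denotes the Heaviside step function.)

F(ω) = \frac{14}{\left(i \omega + 5\right)^{3}}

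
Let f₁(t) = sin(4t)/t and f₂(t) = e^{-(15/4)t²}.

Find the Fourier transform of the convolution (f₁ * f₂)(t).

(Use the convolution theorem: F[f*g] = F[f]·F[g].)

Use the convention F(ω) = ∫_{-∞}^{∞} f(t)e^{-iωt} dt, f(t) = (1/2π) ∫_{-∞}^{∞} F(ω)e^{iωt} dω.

F[f₁*f₂](ω) = \begin{cases} \frac{2 \sqrt{15} \pi^{\frac{3}{2}} e^{- \frac{\omega^{2}}{15}}}{15} & \text{for}\: \omega > -4 \wedge \omega < 4 \\0 & \text{otherwise} \end{cases}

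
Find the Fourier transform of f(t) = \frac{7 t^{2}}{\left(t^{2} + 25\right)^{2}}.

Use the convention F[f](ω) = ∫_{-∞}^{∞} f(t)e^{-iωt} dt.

F(ω) = \frac{7 \pi \left(1 - 5 \left|{\omega}\right|\right) e^{- 5 \left|{\omega}\right|}}{10}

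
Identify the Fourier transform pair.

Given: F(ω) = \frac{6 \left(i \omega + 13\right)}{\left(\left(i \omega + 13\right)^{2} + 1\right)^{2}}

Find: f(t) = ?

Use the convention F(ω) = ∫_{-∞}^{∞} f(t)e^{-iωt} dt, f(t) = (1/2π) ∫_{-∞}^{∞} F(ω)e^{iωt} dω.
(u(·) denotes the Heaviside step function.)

f(t) = 3 t e^{- 13 t} \sin{\left(t \right)} u\left(t\right)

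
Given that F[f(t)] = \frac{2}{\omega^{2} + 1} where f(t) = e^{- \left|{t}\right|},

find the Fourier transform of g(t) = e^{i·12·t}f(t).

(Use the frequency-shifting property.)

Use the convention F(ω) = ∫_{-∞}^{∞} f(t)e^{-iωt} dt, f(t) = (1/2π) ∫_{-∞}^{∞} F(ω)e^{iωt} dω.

F[g](ω) = \frac{2}{\left(\omega - 12\right)^{2} + 1}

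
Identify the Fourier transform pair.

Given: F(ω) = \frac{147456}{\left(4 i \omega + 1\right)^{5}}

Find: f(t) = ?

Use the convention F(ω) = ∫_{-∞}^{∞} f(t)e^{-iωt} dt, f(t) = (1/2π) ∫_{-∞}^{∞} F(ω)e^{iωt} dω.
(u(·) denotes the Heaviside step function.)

f(t) = 6 t^{4} e^{- \frac{t}{4}} u\left(t\right)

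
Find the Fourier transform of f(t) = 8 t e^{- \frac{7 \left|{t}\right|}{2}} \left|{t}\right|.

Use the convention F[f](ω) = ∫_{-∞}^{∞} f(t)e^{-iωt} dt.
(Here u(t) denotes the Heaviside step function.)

F(ω) = \frac{512 i \omega \left(4 \omega^{2} - 147\right)}{\left(4 \omega^{2} + 49\right)^{3}}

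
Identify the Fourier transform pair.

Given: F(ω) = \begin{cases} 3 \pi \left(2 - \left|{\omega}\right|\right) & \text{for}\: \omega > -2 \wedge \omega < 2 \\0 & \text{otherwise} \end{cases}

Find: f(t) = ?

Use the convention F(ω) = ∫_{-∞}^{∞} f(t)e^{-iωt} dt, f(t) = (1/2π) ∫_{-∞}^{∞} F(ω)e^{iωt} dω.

f(t) = \frac{6 \sin^{2}{\left(t \right)}}{t^{2}}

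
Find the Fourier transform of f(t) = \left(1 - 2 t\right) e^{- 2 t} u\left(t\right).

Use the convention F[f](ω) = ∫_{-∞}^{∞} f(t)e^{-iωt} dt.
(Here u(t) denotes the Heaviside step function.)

F(ω) = \frac{i \omega}{- \omega^{2} + 4 i \omega + 4}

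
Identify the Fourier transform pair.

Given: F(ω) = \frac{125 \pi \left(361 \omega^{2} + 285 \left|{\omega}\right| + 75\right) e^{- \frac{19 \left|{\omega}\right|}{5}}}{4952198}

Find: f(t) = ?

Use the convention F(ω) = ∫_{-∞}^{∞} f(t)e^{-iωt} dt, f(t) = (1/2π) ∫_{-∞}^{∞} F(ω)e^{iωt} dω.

f(t) = \frac{4}{\left(t^{2} + \frac{361}{25}\right)^{3}}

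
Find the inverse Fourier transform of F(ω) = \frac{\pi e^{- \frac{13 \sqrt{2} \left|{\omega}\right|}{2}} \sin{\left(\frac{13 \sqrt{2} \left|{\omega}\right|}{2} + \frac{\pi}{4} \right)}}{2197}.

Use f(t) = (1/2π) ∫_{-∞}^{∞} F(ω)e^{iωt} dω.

f(t) = \frac{1}{t^{4} + 28561}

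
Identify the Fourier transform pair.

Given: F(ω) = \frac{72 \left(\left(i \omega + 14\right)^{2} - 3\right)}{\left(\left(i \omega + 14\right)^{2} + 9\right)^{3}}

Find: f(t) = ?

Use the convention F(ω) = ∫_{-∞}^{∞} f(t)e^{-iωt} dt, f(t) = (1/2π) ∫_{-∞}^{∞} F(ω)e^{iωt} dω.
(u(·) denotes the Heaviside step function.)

f(t) = 4 t^{2} e^{- 14 t} \sin{\left(3 t \right)} u\left(t\right)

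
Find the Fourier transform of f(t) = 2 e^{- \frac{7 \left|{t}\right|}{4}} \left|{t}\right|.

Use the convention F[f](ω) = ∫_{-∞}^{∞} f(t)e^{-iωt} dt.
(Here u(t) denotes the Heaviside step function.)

F(ω) = \frac{64 \left(49 - 16 \omega^{2}\right)}{\left(16 \omega^{2} + 49\right)^{2}}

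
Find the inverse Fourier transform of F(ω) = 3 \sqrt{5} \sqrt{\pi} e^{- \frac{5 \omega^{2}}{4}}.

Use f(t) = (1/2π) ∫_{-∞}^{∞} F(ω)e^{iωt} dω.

f(t) = 3 e^{- \frac{t^{2}}{5}}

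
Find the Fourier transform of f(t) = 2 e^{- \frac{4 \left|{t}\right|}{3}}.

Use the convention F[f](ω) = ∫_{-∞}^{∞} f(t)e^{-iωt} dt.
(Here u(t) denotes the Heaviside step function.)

F(ω) = \frac{48}{9 \omega^{2} + 16}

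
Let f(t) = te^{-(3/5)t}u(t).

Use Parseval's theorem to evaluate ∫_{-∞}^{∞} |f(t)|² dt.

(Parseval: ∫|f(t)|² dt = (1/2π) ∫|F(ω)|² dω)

∫|f(t)|² dt = \frac{125}{108}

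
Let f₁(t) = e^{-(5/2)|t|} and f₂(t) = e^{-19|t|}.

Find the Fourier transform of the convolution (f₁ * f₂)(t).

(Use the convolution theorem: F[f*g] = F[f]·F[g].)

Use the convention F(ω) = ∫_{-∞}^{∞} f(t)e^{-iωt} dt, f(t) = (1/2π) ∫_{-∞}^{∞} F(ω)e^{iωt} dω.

F[f₁*f₂](ω) = \frac{760}{\left(\omega^{2} + 361\right) \left(4 \omega^{2} + 25\right)}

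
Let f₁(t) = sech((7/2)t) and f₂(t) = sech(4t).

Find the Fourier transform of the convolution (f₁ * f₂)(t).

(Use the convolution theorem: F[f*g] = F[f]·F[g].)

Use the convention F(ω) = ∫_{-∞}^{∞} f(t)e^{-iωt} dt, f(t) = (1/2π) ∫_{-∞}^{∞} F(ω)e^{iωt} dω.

F[f₁*f₂](ω) = \frac{\pi^{2}}{14 \cosh{\left(\frac{\pi \omega}{8} \right)} \cosh{\left(\frac{\pi \omega}{7} \right)}}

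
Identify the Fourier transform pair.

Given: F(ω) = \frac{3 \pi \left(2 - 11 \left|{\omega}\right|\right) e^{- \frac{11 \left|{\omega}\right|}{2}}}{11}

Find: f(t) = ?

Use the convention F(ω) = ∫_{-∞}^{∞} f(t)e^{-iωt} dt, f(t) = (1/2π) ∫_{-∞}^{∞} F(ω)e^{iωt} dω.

f(t) = \frac{6 t^{2}}{\left(t^{2} + \frac{121}{4}\right)^{2}}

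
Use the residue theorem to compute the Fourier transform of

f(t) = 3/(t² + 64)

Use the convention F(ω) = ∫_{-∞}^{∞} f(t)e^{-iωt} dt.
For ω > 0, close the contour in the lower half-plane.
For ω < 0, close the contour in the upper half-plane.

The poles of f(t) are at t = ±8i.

Let g(z) = f(z)e^{-iωz}; for large |z| the factor e^{-iωz} decays in the lower half-plane when ω > 0 and in the upper half-plane when ω < 0.

Case ω > 0 (lower half-plane, clockwise contour ⇒ F(ω) = -2πi·ΣRes):
  Res_{z = - 8 i} g(z) = \frac{3 i e^{- 8 \omega}}{16}
  F(ω) = -2πi·ΣRes = \frac{3 \pi e^{- 8 \omega}}{8}

Case ω < 0 (upper half-plane, counterclockwise contour ⇒ F(ω) = +2πi·ΣRes):
  Res_{z = 8 i} g(z) = - \frac{3 i e^{8 \omega}}{16}
  F(ω) = 2πi·ΣRes = \frac{3 \pi e^{8 \omega}}{8}

Both cases combine into a single formula in |ω|:

F(ω) = \frac{3 \pi e^{- 8 \left|{\omega}\right|}}{8}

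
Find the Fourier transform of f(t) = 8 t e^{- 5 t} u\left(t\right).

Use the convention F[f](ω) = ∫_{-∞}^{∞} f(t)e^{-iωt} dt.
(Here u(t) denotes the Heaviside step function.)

F(ω) = \frac{8}{\left(i \omega + 5\right)^{2}}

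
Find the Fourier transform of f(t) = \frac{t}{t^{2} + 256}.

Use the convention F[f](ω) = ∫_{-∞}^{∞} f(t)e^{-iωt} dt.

F(ω) = - i \pi e^{- 16 \left|{\omega}\right|} \operatorname{sign}{\left(\omega \right)}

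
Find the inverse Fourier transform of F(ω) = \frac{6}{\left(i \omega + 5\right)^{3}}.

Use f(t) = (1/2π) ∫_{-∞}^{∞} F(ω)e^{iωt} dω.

f(t) = 3 t^{2} e^{- 5 t} u\left(t\right)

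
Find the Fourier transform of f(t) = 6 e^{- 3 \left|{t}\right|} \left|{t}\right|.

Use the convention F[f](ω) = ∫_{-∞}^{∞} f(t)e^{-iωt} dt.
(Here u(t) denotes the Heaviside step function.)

F(ω) = \frac{12 \left(9 - \omega^{2}\right)}{\left(\omega^{2} + 9\right)^{2}}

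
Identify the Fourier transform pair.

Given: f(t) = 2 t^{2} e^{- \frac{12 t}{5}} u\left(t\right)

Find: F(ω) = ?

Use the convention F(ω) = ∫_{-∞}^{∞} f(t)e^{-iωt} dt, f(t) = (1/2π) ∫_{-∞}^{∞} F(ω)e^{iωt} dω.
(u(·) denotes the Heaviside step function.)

F(ω) = \frac{500}{\left(5 i \omega + 12\right)^{3}}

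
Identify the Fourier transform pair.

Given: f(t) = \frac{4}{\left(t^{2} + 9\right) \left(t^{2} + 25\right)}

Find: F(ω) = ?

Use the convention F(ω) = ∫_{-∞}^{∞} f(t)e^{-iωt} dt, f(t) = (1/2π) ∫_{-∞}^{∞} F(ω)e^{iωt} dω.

F(ω) = \frac{\pi \left(5 e^{2 \left|{\omega}\right|} - 3\right) e^{- 5 \left|{\omega}\right|}}{60}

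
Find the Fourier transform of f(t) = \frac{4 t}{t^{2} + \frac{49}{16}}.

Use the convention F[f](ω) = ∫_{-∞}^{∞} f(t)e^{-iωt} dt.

F(ω) = - 4 i \pi e^{- \frac{7 \left|{\omega}\right|}{4}} \operatorname{sign}{\left(\omega \right)}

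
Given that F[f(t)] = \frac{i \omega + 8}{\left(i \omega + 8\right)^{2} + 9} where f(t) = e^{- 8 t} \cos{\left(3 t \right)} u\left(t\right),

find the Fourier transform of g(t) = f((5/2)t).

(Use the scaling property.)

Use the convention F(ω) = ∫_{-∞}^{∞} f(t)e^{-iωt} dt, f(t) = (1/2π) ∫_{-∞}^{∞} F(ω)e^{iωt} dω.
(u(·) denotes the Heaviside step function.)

F[g](ω) = \frac{4 \left(i \omega + 20\right)}{4 \left(i \omega + 20\right)^{2} + 225}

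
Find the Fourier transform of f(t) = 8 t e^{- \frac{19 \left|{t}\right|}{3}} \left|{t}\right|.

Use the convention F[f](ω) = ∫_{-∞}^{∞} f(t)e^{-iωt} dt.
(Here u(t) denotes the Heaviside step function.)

F(ω) = \frac{7776 i \omega \left(3 \omega^{2} - 361\right)}{\left(9 \omega^{2} + 361\right)^{3}}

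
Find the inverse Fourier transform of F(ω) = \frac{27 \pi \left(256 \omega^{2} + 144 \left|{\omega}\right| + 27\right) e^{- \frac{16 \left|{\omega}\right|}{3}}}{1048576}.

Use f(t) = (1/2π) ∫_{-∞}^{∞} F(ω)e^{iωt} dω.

f(t) = \frac{8}{\left(t^{2} + \frac{256}{9}\right)^{3}}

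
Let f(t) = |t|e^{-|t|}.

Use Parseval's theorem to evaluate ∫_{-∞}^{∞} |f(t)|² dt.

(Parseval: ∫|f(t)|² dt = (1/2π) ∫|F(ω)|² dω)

∫|f(t)|² dt = \frac{1}{2}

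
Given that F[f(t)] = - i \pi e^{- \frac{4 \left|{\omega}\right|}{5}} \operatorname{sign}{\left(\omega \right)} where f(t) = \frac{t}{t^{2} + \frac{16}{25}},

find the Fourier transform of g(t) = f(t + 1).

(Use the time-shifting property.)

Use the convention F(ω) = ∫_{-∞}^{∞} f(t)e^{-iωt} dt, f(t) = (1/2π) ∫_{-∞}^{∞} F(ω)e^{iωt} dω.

F[g](ω) = - i \pi e^{i \omega} e^{- \frac{4 \left|{\omega}\right|}{5}} \operatorname{sign}{\left(\omega \right)}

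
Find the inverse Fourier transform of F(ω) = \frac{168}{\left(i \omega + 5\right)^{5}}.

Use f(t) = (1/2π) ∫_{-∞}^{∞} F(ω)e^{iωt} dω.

f(t) = 7 t^{4} e^{- 5 t} u\left(t\right)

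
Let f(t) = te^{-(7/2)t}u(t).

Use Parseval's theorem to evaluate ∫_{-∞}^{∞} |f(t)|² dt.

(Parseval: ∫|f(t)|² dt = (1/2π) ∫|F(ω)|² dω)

∫|f(t)|² dt = \frac{2}{343}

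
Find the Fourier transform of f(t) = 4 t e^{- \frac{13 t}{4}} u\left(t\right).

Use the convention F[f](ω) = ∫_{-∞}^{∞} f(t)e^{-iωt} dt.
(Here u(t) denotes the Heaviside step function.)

F(ω) = \frac{64}{\left(4 i \omega + 13\right)^{2}}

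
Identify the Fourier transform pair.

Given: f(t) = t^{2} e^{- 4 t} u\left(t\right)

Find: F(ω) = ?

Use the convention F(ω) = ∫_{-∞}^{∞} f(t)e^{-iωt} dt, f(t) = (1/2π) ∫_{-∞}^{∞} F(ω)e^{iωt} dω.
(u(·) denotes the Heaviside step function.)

F(ω) = \frac{2}{\left(i \omega + 4\right)^{3}}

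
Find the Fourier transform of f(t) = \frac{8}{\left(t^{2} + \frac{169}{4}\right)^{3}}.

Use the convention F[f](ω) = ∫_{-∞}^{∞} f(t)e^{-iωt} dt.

F(ω) = \frac{8 \pi \left(169 \omega^{2} + 78 \left|{\omega}\right| + 12\right) e^{- \frac{13 \left|{\omega}\right|}{2}}}{371293}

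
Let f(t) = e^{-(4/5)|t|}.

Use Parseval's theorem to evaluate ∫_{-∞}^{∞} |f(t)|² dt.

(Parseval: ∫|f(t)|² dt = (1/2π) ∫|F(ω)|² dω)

∫|f(t)|² dt = \frac{5}{4}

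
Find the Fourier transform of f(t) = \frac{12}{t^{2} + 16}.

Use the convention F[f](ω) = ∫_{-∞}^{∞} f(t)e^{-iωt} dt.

F(ω) = 3 \pi e^{- 4 \left|{\omega}\right|}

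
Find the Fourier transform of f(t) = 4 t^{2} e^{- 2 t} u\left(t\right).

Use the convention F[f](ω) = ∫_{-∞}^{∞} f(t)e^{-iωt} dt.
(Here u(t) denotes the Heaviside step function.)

F(ω) = \frac{8}{\left(i \omega + 2\right)^{3}}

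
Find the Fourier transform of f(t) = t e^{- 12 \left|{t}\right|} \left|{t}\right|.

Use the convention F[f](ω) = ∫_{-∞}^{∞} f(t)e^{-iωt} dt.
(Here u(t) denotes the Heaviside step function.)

F(ω) = \frac{4 i \omega \left(\omega^{2} - 432\right)}{\left(\omega^{2} + 144\right)^{3}}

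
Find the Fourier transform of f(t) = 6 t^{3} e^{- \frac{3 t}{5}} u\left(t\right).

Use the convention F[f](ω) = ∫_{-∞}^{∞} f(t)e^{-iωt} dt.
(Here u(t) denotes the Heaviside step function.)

F(ω) = \frac{22500}{\left(5 i \omega + 3\right)^{4}}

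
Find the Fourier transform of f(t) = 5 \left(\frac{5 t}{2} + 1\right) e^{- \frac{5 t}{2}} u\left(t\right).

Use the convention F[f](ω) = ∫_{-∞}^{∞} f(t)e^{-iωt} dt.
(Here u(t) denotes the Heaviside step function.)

F(ω) = \frac{20 \left(- i \omega - 5\right)}{4 \omega^{2} - 20 i \omega - 25}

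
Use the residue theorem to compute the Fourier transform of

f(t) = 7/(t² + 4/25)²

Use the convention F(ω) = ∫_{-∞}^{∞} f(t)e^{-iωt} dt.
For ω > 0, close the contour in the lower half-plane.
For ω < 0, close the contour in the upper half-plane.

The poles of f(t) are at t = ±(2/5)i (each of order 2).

Let g(z) = f(z)e^{-iωz}; for large |z| the factor e^{-iωz} decays in the lower half-plane when ω > 0 and in the upper half-plane when ω < 0.

Case ω > 0 (lower half-plane, clockwise contour ⇒ F(ω) = -2πi·ΣRes):
  Res_{z = - \frac{2 i}{5}} g(z) = \frac{175 i \left(2 \omega + 5\right) e^{- \frac{2 \omega}{5}}}{32} (pole of order 2)
  F(ω) = -2πi·ΣRes = \frac{175 \pi \left(2 \omega + 5\right) e^{- \frac{2 \omega}{5}}}{16}

Case ω < 0 (upper half-plane, counterclockwise contour ⇒ F(ω) = +2πi·ΣRes):
  Res_{z = \frac{2 i}{5}} g(z) = \frac{175 i \left(2 \omega - 5\right) e^{\frac{2 \omega}{5}}}{32} (pole of order 2)
  F(ω) = 2πi·ΣRes = \frac{175 \pi \left(5 - 2 \omega\right) e^{\frac{2 \omega}{5}}}{16}

Both cases combine into a single formula in |ω|:

F(ω) = \frac{175 \pi \left(2 \left|{\omega}\right| + 5\right) e^{- \frac{2 \left|{\omega}\right|}{5}}}{16}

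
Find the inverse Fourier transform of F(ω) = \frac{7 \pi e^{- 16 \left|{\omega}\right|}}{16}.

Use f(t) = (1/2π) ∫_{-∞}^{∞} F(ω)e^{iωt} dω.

f(t) = \frac{7}{t^{2} + 256}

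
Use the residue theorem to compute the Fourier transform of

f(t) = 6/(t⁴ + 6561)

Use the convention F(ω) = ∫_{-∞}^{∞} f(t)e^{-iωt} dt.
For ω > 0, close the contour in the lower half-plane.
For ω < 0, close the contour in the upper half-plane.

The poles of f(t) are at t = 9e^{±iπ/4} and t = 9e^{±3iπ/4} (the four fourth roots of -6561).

Let g(z) = f(z)e^{-iωz}; for large |z| the factor e^{-iωz} decays in the lower half-plane when ω > 0 and in the upper half-plane when ω < 0.

Case ω > 0 (lower half-plane, clockwise contour ⇒ F(ω) = -2πi·ΣRes):
  Res_{z = - \frac{9 \sqrt{2}}{2} - \frac{9 \sqrt{2} i}{2}} g(z) = \frac{\sqrt{2} i \left(1 - i\right) e^{\frac{9 \sqrt{2} \omega \left(-1 + i\right)}{2}}}{972}
  Res_{z = \frac{9 \sqrt{2}}{2} - \frac{9 \sqrt{2} i}{2}} g(z) = \frac{\sqrt{2} i \left(1 + i\right) e^{- \frac{9 \sqrt{2} \omega \left(1 + i\right)}{2}}}{972}
  F(ω) = -2πi·ΣRes = \frac{\sqrt{2} \pi \left(1 - i\right) \left(e^{9 \sqrt{2} i \omega} + i\right) e^{- \frac{9 \sqrt{2} \omega \left(1 + i\right)}{2}}}{486} = \frac{2 \pi e^{- \frac{9 \sqrt{2} \omega}{2}} \sin{\left(\frac{9 \sqrt{2} \omega}{2} + \frac{\pi}{4} \right)}}{243}

Case ω < 0 (upper half-plane, counterclockwise contour ⇒ F(ω) = +2πi·ΣRes):
  Res_{z = \frac{9 \sqrt{2}}{2} + \frac{9 \sqrt{2} i}{2}} g(z) = \frac{\sqrt{2} i \left(-1 + i\right) e^{\frac{9 \sqrt{2} \omega \left(1 - i\right)}{2}}}{972}
  Res_{z = - \frac{9 \sqrt{2}}{2} + \frac{9 \sqrt{2} i}{2}} g(z) = \frac{\sqrt{2} \left(1 - i\right) e^{\frac{9 \sqrt{2} \omega \left(1 + i\right)}{2}}}{972}
  F(ω) = 2πi·ΣRes = - \frac{\sqrt{2} i \pi \left(i \left(1 - i\right) e^{\frac{9 \sqrt{2} \omega \left(1 - i\right)}{2}} - \left(1 - i\right) e^{\frac{9 \sqrt{2} \omega \left(1 + i\right)}{2}}\right)}{486} = \frac{2 \pi e^{\frac{9 \sqrt{2} \omega}{2}} \cos{\left(\frac{9 \sqrt{2} \omega}{2} + \frac{\pi}{4} \right)}}{243}

Both cases combine into a single formula in |ω|:

F(ω) = \frac{2 \pi e^{- \frac{9 \sqrt{2} \left|{\omega}\right|}{2}} \sin{\left(\frac{9 \sqrt{2} \left|{\omega}\right|}{2} + \frac{\pi}{4} \right)}}{243}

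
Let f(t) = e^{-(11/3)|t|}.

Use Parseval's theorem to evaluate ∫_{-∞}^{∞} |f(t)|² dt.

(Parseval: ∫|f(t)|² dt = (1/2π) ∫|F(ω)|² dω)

∫|f(t)|² dt = \frac{3}{11}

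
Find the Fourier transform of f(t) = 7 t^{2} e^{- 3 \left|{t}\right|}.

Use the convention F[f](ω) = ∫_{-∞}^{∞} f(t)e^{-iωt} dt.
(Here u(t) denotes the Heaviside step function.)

F(ω) = \frac{252 \left(3 - \omega^{2}\right)}{\left(\omega^{2} + 9\right)^{3}}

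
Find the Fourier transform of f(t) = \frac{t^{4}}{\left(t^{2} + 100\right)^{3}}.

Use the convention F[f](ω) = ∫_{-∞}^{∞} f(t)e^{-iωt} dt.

F(ω) = \frac{\pi \left(100 \omega^{2} - 50 \left|{\omega}\right| + 3\right) e^{- 10 \left|{\omega}\right|}}{80}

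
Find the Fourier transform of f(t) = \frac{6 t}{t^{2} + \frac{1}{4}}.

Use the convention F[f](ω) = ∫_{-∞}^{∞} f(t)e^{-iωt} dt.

F(ω) = - 6 i \pi e^{- \frac{\left|{\omega}\right|}{2}} \operatorname{sign}{\left(\omega \right)}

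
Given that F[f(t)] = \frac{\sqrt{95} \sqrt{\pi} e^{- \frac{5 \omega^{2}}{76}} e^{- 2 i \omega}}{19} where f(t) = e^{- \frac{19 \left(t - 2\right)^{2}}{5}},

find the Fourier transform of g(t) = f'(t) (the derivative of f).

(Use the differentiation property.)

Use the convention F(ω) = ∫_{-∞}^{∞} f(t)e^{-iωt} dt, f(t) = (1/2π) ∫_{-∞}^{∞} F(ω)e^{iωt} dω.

F[g](ω) = \frac{\sqrt{95} i \sqrt{\pi} \omega e^{- \frac{\omega \left(5 \omega + 152 i\right)}{76}}}{19}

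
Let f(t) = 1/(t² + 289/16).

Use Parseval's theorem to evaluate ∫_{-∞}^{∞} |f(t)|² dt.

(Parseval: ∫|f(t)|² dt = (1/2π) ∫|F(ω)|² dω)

∫|f(t)|² dt = \frac{32 \pi}{4913}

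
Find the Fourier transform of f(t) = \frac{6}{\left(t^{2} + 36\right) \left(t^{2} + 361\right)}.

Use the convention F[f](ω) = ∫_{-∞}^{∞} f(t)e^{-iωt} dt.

F(ω) = \frac{\pi \left(19 e^{13 \left|{\omega}\right|} - 6\right) e^{- 19 \left|{\omega}\right|}}{6175}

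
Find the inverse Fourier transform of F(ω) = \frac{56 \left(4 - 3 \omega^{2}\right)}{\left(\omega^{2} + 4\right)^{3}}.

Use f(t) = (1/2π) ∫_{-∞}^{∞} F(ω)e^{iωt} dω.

f(t) = 7 t^{2} e^{- 2 \left|{t}\right|}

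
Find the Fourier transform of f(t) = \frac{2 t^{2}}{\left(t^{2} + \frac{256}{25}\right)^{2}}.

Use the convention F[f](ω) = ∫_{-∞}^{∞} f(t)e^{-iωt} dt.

F(ω) = \frac{\pi \left(5 - 16 \left|{\omega}\right|\right) e^{- \frac{16 \left|{\omega}\right|}{5}}}{16}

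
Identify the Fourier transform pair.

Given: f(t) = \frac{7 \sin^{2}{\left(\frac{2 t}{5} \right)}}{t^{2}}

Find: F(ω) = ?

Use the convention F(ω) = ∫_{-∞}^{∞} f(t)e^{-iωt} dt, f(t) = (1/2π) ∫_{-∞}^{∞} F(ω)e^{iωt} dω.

F(ω) = \begin{cases} \frac{7 \pi \left(4 - 5 \left|{\omega}\right|\right)}{10} & \text{for}\: \omega > - \frac{4}{5} \wedge \omega < \frac{4}{5} \\0 & \text{otherwise} \end{cases}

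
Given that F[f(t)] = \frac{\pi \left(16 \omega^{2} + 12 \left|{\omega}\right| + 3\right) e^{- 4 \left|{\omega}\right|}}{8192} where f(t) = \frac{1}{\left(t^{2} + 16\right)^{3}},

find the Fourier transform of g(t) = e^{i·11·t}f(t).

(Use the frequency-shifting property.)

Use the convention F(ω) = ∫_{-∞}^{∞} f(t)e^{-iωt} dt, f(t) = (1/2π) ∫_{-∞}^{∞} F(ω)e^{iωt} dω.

F[g](ω) = \frac{\pi \left(16 \left(\omega - 11\right)^{2} + 12 \left|{\omega - 11}\right| + 3\right) e^{- 4 \left|{\omega - 11}\right|}}{8192}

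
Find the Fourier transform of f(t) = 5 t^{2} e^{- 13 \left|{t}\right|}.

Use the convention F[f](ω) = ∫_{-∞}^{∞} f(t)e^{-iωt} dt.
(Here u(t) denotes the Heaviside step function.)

F(ω) = \frac{260 \left(169 - 3 \omega^{2}\right)}{\left(\omega^{2} + 169\right)^{3}}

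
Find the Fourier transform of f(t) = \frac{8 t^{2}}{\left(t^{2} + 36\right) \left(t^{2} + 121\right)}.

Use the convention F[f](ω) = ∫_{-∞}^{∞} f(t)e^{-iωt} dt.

F(ω) = \frac{8 \pi \left(11 - 6 e^{5 \left|{\omega}\right|}\right) e^{- 11 \left|{\omega}\right|}}{85}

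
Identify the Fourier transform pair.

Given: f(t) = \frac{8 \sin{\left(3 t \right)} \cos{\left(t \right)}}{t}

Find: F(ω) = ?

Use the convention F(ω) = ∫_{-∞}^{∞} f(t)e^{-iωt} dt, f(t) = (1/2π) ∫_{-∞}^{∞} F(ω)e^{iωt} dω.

F(ω) = \begin{cases} 8 \pi & \text{for}\: \omega > -2 \wedge \omega < 2 \\4 \pi & \text{for}\: \omega > -4 \wedge \omega < 4 \\0 & \text{otherwise} \end{cases}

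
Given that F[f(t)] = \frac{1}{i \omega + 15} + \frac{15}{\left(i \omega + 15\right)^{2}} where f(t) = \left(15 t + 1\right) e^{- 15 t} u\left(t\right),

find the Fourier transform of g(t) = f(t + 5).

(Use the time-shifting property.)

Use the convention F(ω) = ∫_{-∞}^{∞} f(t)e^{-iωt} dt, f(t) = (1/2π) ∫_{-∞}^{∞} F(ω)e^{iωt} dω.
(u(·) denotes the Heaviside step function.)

F[g](ω) = \frac{\left(- i \omega - 30\right) e^{5 i \omega}}{\omega^{2} - 30 i \omega - 225}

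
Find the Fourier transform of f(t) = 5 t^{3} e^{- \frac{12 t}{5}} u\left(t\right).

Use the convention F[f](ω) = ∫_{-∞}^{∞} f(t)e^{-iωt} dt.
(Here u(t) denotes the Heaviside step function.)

F(ω) = \frac{18750}{\left(5 i \omega + 12\right)^{4}}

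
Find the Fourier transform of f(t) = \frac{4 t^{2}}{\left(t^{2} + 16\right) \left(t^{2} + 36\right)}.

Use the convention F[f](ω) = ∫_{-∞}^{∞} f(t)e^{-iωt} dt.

F(ω) = \frac{2 \pi \left(3 - 2 e^{2 \left|{\omega}\right|}\right) e^{- 6 \left|{\omega}\right|}}{5}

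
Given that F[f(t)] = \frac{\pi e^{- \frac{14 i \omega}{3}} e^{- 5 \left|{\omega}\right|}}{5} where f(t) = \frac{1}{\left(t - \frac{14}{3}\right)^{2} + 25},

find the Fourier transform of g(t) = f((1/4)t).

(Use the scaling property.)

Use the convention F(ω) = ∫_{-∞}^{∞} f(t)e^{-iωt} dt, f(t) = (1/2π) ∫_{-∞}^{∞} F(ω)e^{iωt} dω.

F[g](ω) = \frac{4 \pi e^{- \frac{56 i \omega}{3} - 20 \left|{\omega}\right|}}{5}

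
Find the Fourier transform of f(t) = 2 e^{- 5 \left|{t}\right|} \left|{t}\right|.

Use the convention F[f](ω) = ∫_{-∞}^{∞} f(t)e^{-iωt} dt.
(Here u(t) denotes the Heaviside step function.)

F(ω) = \frac{4 \left(25 - \omega^{2}\right)}{\left(\omega^{2} + 25\right)^{2}}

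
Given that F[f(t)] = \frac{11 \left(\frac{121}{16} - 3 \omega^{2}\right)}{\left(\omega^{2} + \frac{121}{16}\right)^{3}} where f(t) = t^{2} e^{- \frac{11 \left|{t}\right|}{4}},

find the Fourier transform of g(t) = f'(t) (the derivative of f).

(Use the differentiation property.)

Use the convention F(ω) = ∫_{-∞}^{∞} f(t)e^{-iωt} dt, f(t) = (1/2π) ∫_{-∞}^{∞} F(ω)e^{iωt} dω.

F[g](ω) = - \frac{2816 i \omega \left(48 \omega^{2} - 121\right)}{\left(16 \omega^{2} + 121\right)^{3}}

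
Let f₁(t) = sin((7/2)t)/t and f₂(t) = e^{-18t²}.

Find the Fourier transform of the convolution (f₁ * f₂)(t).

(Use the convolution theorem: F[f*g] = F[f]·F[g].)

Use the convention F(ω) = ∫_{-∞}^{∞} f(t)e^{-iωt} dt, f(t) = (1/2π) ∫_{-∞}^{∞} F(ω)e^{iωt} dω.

F[f₁*f₂](ω) = \begin{cases} \frac{\sqrt{2} \pi^{\frac{3}{2}} e^{- \frac{\omega^{2}}{72}}}{6} & \text{for}\: \omega > - \frac{7}{2} \wedge \omega < \frac{7}{2} \\0 & \text{otherwise} \end{cases}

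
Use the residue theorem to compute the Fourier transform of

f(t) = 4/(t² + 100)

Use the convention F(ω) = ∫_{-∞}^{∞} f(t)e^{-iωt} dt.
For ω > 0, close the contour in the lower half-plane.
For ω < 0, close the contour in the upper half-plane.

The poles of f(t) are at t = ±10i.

Let g(z) = f(z)e^{-iωz}; for large |z| the factor e^{-iωz} decays in the lower half-plane when ω > 0 and in the upper half-plane when ω < 0.

Case ω > 0 (lower half-plane, clockwise contour ⇒ F(ω) = -2πi·ΣRes):
  Res_{z = - 10 i} g(z) = \frac{i e^{- 10 \omega}}{5}
  F(ω) = -2πi·ΣRes = \frac{2 \pi e^{- 10 \omega}}{5}

Case ω < 0 (upper half-plane, counterclockwise contour ⇒ F(ω) = +2πi·ΣRes):
  Res_{z = 10 i} g(z) = - \frac{i e^{10 \omega}}{5}
  F(ω) = 2πi·ΣRes = \frac{2 \pi e^{10 \omega}}{5}

Both cases combine into a single formula in |ω|:

F(ω) = \frac{2 \pi e^{- 10 \left|{\omega}\right|}}{5}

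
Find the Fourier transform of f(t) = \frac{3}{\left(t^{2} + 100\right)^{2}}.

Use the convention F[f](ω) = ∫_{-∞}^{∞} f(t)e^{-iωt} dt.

F(ω) = \frac{3 \pi \left(10 \left|{\omega}\right| + 1\right) e^{- 10 \left|{\omega}\right|}}{2000}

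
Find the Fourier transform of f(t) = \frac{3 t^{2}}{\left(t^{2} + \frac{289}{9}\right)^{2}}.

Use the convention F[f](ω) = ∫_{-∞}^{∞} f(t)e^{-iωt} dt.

F(ω) = \frac{3 \pi \left(3 - 17 \left|{\omega}\right|\right) e^{- \frac{17 \left|{\omega}\right|}{3}}}{34}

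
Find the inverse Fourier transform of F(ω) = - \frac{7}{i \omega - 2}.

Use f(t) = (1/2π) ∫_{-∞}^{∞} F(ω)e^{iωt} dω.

f(t) = 7 e^{2 t} u\left(- t\right)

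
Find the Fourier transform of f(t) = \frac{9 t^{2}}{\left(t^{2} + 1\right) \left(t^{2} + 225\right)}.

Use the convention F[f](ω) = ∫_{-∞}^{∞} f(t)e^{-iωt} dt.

F(ω) = \frac{9 \pi \left(15 - e^{14 \left|{\omega}\right|}\right) e^{- 15 \left|{\omega}\right|}}{224}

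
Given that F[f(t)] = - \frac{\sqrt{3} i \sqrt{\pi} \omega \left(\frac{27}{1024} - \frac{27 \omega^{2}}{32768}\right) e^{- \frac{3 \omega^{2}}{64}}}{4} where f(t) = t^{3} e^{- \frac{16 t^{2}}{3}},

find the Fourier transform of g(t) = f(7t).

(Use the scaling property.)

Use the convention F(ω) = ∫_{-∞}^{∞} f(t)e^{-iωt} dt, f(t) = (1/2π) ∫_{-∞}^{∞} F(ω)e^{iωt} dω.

F[g](ω) = \frac{27 \sqrt{3} i \sqrt{\pi} \omega \left(\omega^{2} - 1568\right) e^{- \frac{3 \omega^{2}}{3136}}}{314703872}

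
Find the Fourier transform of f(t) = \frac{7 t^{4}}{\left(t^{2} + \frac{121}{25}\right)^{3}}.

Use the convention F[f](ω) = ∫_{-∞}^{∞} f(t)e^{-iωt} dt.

F(ω) = \frac{7 \pi \left(121 \omega^{2} - 275 \left|{\omega}\right| + 75\right) e^{- \frac{11 \left|{\omega}\right|}{5}}}{440}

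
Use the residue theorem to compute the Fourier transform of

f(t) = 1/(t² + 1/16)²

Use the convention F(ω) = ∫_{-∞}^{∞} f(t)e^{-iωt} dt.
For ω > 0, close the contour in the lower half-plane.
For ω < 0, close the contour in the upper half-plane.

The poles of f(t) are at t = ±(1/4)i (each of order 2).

Let g(z) = f(z)e^{-iωz}; for large |z| the factor e^{-iωz} decays in the lower half-plane when ω > 0 and in the upper half-plane when ω < 0.

Case ω > 0 (lower half-plane, clockwise contour ⇒ F(ω) = -2πi·ΣRes):
  Res_{z = - \frac{i}{4}} g(z) = 4 i \left(\omega + 4\right) e^{- \frac{\omega}{4}} (pole of order 2)
  F(ω) = -2πi·ΣRes = 8 \pi \left(\omega + 4\right) e^{- \frac{\omega}{4}}

Case ω < 0 (upper half-plane, counterclockwise contour ⇒ F(ω) = +2πi·ΣRes):
  Res_{z = \frac{i}{4}} g(z) = 4 i \left(\omega - 4\right) e^{\frac{\omega}{4}} (pole of order 2)
  F(ω) = 2πi·ΣRes = 8 \pi \left(4 - \omega\right) e^{\frac{\omega}{4}}

Both cases combine into a single formula in |ω|:

F(ω) = 8 \pi \left(\left|{\omega}\right| + 4\right) e^{- \frac{\left|{\omega}\right|}{4}}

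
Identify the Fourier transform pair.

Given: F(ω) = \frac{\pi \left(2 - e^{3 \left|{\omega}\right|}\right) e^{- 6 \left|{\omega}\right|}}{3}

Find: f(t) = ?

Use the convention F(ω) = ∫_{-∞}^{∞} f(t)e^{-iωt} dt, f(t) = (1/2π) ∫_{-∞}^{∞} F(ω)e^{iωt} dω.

f(t) = \frac{3 t^{2}}{\left(t^{2} + 9\right) \left(t^{2} + 36\right)}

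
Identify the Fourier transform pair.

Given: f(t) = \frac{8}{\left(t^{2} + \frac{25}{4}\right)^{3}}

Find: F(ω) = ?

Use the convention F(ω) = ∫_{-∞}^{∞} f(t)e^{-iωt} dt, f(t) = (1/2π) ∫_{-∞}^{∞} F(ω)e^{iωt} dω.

F(ω) = \frac{8 \pi \left(25 \omega^{2} + 30 \left|{\omega}\right| + 12\right) e^{- \frac{5 \left|{\omega}\right|}{2}}}{3125}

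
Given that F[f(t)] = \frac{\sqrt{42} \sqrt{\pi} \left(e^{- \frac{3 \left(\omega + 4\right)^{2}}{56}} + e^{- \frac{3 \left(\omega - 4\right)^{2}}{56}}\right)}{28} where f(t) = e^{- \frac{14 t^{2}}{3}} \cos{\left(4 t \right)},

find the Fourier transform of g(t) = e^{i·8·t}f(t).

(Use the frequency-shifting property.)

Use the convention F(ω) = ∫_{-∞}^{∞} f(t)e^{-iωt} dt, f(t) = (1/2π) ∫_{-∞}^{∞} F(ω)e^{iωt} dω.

F[g](ω) = \frac{\sqrt{42} \sqrt{\pi} \left(e^{\frac{6 \omega}{7}} + e^{\frac{48}{7}}\right) e^{- \frac{3 \omega^{2}}{56} + \frac{3 \omega}{7} - \frac{54}{7}}}{28}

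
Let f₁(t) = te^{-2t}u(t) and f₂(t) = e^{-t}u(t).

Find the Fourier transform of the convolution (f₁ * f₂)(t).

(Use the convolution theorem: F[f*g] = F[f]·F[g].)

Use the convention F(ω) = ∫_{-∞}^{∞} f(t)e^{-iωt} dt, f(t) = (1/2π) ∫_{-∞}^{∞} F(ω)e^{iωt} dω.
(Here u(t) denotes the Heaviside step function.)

F[f₁*f₂](ω) = \frac{1}{\left(i \omega + 1\right) \left(i \omega + 2\right)^{2}}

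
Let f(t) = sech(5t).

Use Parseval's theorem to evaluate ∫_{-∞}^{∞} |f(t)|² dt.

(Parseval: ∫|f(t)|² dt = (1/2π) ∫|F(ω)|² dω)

∫|f(t)|² dt = \frac{2}{5}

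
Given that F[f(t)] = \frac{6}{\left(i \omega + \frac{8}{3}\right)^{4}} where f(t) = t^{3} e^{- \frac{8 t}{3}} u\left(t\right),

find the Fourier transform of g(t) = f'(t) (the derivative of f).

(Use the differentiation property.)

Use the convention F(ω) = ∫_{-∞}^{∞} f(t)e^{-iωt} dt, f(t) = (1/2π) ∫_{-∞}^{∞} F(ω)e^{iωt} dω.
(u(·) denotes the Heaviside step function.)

F[g](ω) = \frac{486 i \omega}{\left(3 i \omega + 8\right)^{4}}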